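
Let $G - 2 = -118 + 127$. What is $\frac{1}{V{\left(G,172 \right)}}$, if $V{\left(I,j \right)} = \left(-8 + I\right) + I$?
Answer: $\frac{1}{14} \approx 0.071429$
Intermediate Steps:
$G = 11$ ($G = 2 + \left(-118 + 127\right) = 2 + 9 = 11$)
$V{\left(I,j \right)} = -8 + 2 I$
$\frac{1}{V{\left(G,172 \right)}} = \frac{1}{-8 + 2 \cdot 11} = \frac{1}{-8 + 22} = \frac{1}{14}$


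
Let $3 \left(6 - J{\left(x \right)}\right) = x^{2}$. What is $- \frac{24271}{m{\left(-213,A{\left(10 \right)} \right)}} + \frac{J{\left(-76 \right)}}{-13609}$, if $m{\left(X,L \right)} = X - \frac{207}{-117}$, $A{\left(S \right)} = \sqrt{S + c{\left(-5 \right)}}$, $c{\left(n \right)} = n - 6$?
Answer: $\frac{12897668989}{112110942} \approx 115.04$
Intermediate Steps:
$c{\left(n \right)} = -6 + n$ ($c{\left(n \right)} = n - 6 = -6 + n$)
$J{\left(x \right)} = 6 - \frac{x^{2}}{3}$
$A{\left(S \right)} = \sqrt{-11 + S}$ ($A{\left(S \right)} = \sqrt{S - 11} = \sqrt{-11 + S}$)
$m{\left(X,L \right)} = \frac{23}{13} + X$ ($m{\left(X,L \right)} = X - - \frac{23}{13} = X + \frac{23}{13} = \frac{23}{13} + X$)
$- \frac{24271}{m{\left(-213,A{\left(10 \right)} \right)}} + \frac{J{\left(-76 \right)}}{-13609} = - \frac{24271}{\frac{23}{13} - 213} + \frac{6 - \frac{\left(-76\right)^{2}}{3}}{-13609} = - \frac{24271}{- \frac{2746}{13}} + \left(6 - \frac{5776}{3}\right) \left(- \frac{1}{13609}\right) = \left(-24271\right) \left(- \frac{13}{2746}\right) + \left(6 - \frac{5776}{3}\right) \left(- \frac{1}{13609}\right) = \frac{315523}{2746} - - \frac{5758}{40827} = \frac{315523}{2746} + \frac{5758}{40827} = \frac{12897668989}{112110942}$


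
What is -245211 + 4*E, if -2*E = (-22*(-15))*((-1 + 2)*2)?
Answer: -246531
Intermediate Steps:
E = -330 (E = -(-22*(-15))*(-1 + 2)*2/2 = -165*1*2 = -165*2 = -1/2*660 = -330)
-245211 + 4*E = -245211 + 4*(-330) = -245211 - 1320 = -246531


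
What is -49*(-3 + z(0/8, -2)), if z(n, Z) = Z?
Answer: 245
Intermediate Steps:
-49*(-3 + z(0/8, -2)) = -49*(-3 - 2) = -49*(-5) = 245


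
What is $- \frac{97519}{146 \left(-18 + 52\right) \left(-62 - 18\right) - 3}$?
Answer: $\frac{97519}{397123} \approx 0.24556$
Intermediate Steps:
$- \frac{97519}{146 \left(-18 + 52\right) \left(-62 - 18\right) - 3} = - \frac{97519}{146 \cdot 34 \left(-80\right) - 3} = - \frac{97519}{146 \left(-2720\right) - 3} = - \frac{97519}{-397120 - 3} = - \frac{97519}{-397123} = \left(-97519\right) \left(- \frac{1}{397123}\right) = \frac{97519}{397123}$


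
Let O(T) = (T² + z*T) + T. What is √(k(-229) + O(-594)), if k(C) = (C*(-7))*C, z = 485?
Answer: I*√302935 ≈ 550.4*I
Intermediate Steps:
O(T) = T² + 486*T (O(T) = (T² + 485*T) + T = T² + 486*T)
k(C) = -7*C² (k(C) = (-7*C)*C = -7*C²)
√(k(-229) + O(-594)) = √(-7*(-229)² - 594*(486 - 594)) = √(-7*52441 - 594*(-108)) = √(-367087 + 64152) = √(-302935) = I*√302935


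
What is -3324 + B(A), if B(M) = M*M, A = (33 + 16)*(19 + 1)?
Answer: 957076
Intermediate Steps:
A = 980 (A = 49*20 = 980)
B(M) = M²
-3324 + B(A) = -3324 + 980² = -3324 + 960400 = 957076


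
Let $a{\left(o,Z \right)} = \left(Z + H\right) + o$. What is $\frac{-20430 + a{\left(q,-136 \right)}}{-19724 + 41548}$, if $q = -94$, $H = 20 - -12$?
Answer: $- \frac{5157}{5456} \approx -0.9452$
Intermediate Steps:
$H = 32$ ($H = 20 + 12 = 32$)
$a{\left(o,Z \right)} = 32 + Z + o$ ($a{\left(o,Z \right)} = \left(Z + 32\right) + o = \left(32 + Z\right) + o = 32 + Z + o$)
$\frac{-20430 + a{\left(q,-136 \right)}}{-19724 + 41548} = \frac{-20430 - 198}{-19724 + 41548} = \frac{-20430 - 198}{21824} = \left(-20628\right) \frac{1}{21824} = - \frac{5157}{5456}$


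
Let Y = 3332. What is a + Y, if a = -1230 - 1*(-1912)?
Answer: 4014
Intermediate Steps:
a = 682 (a = -1230 + 1912 = 682)
a + Y = 682 + 3332 = 4014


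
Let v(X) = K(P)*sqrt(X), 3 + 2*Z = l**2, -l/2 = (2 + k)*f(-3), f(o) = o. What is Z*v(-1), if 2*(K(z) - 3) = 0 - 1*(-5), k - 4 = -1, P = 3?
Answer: 9867*I/4 ≈ 2466.8*I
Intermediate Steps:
k = 3 (k = 4 - 1 = 3)
K(z) = 11/2 (K(z) = 3 + (0 - 1*(-5))/2 = 3 + (0 + 5)/2 = 3 + (1/2)*5 = 3 + 5/2 = 11/2)
l = 30 (l = -2*(2 + 3)*(-3) = -10*(-3) = -2*(-15) = 30)
Z = 897/2 (Z = -3/2 + (1/2)*30**2 = -3/2 + (1/2)*900 = -3/2 + 450 = 897/2 ≈ 448.50)
v(X) = 11*sqrt(X)/2
Z*v(-1) = 897*(11*sqrt(-1)/2)/2 = 897*(11*I/2)/2 = 9867*I/4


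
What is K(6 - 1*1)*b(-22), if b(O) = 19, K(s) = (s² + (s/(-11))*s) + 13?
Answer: 7467/11 ≈ 678.82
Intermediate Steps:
K(s) = 13 + 10*s²/11 (K(s) = (s² + (s*(-1/11))*s) + 13 = (s² + (-s/11)*s) + 13 = (s² - s²/11) + 13 = 10*s²/11 + 13 = 13 + 10*s²/11)
K(6 - 1*1)*b(-22) = (13 + 10*(6 - 1*1)²/11)*19 = (13 + 10*(6 - 1)²/11)*19 = (13 + (10/11)*5²)*19 = (13 + (10/11)*25)*19 = (13 + 250/11)*19 = (393/11)*19 = 7467/11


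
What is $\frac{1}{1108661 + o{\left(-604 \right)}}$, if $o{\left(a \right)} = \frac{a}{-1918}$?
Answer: $\frac{959}{1063206201} \approx 9.0199 \cdot 10^{-7}$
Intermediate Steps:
$o{\left(a \right)} = - \frac{a}{1918}$ ($o{\left(a \right)} = a \left(- \frac{1}{1918}\right) = - \frac{a}{1918}$)
$\frac{1}{1108661 + o{\left(-604 \right)}} = \frac{1}{1108661 - - \frac{302}{959}} = \frac{1}{1108661 + \frac{302}{959}} = \frac{1}{\frac{1063206201}{959}} = \frac{959}{1063206201}$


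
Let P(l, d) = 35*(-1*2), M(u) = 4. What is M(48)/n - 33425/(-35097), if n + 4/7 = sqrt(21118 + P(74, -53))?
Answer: 4309542083/4524599949 + 49*sqrt(5262)/128917 ≈ 0.98004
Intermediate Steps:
P(l, d) = -70 (P(l, d) = 35*(-2) = -70)
n = -4/7 + 2*sqrt(5262) (n = -4/7 + sqrt(21118 - 70) = -4/7 + sqrt(21048) = -4/7 + 2*sqrt(5262) ≈ 144.51)
M(48)/n - 33425/(-35097) = 4/(-4/7 + 2*sqrt(5262)) - 33425/(-35097) = 4/(-4/7 + 2*sqrt(5262)) - 33425*(-1/35097) = 4/(-4/7 + 2*sqrt(5262)) + 33425/35097 = 33425/35097 + 4/(-4/7 + 2*sqrt(5262))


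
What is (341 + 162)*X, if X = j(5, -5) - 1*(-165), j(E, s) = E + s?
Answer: 82995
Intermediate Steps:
X = 165 (X = (5 - 5) - 1*(-165) = 0 + 165 = 165)
(341 + 162)*X = (341 + 162)*165 = 503*165 = 82995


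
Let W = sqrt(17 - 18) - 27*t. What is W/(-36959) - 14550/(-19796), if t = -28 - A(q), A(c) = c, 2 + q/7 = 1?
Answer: 263264559/365820182 - I/36959 ≈ 0.71966 - 2.7057e-5*I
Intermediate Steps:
q = -7 (q = -14 + 7*1 = -14 + 7 = -7)
t = -21 (t = -28 - 1*(-7) = -28 + 7 = -21)
W = 567 + I (W = sqrt(17 - 18) - 27*(-21) = sqrt(-1) + 567 = I + 567 = 567 + I ≈ 567.0 + 1.0*I)
W/(-36959) - 14550/(-19796) = (567 + I)/(-36959) - 14550/(-19796) = (567 + I)*(-1/36959) - 14550*(-1/19796) = (-567/36959 - I/36959) + 7275/9898 = 263264559/365820182 - I/36959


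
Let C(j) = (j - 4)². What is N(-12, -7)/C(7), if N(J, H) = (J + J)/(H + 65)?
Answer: -4/87 ≈ -0.045977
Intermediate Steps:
C(j) = (-4 + j)²
N(J, H) = 2*J/(65 + H) (N(J, H) = (2*J)/(65 + H) = 2*J/(65 + H))
N(-12, -7)/C(7) = (2*(-12)/(65 - 7))/((-4 + 7)²) = (2*(-12)/58)/(3²) = (2*(-12)*(1/58))/9 = -12/29*⅑ = -4/87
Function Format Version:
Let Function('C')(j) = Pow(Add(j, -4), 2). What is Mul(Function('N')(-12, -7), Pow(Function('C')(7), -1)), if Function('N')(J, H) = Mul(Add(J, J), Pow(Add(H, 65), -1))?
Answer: Rational(-4, 87) ≈ -0.045977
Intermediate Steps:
Function('C')(j) = Pow(Add(-4, j), 2)
Function('N')(J, H) = Mul(2, J, Pow(Add(65, H), -1)) (Function('N')(J, H) = Mul(Mul(2, J), Pow(Add(65, H), -1)) = Mul(2, J, Pow(Add(65, H), -1)))
Mul(Function('N')(-12, -7), Pow(Function('C')(7), -1)) = Mul(Mul(2, -12, Pow(Add(65, -7), -1)), Pow(Pow(Add(-4, 7), 2), -1)) = Mul(Mul(2, -12, Pow(58, -1)), Pow(Pow(3, 2), -1)) = Mul(Mul(2, -12, Rational(1, 58)), Pow(9, -1)) = Mul(Rational(-12, 29), Rational(1, 9)) = Rational(-4, 87)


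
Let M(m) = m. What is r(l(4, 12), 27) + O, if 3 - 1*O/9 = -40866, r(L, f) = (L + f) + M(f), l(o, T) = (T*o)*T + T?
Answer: 368463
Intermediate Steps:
l(o, T) = T + o*T**2 (l(o, T) = o*T**2 + T = T + o*T**2)
r(L, f) = L + 2*f (r(L, f) = (L + f) + f = L + 2*f)
O = 367821 (O = 27 - 9*(-40866) = 27 + 367794 = 367821)
r(l(4, 12), 27) + O = (12*(1 + 12*4) + 2*27) + 367821 = (12*(1 + 48) + 54) + 367821 = (12*49 + 54) + 367821 = (588 + 54) + 367821 = 642 + 367821 = 368463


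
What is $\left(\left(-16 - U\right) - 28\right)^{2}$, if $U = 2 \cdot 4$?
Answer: $2704$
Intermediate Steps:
$U = 8$
$\left(\left(-16 - U\right) - 28\right)^{2} = \left(\left(-16 - 8\right) - 28\right)^{2} = \left(-24 - 28\right)^{2} = \left(-52\right)^{2} = 2704$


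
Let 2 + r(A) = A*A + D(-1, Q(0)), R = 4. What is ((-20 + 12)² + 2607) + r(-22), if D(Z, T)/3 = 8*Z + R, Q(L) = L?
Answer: 3141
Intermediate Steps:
D(Z, T) = 12 + 24*Z (D(Z, T) = 3*(8*Z + 4) = 3*(4 + 8*Z) = 12 + 24*Z)
r(A) = -14 + A² (r(A) = -2 + (A*A + (12 + 24*(-1))) = -2 + (A² + (12 - 24)) = -2 + (A² - 12) = -2 + (-12 + A²) = -14 + A²)
((-20 + 12)² + 2607) + r(-22) = ((-20 + 12)² + 2607) + (-14 + (-22)²) = ((-8)² + 2607) + (-14 + 484) = (64 + 2607) + 470 = 2671 + 470 = 3141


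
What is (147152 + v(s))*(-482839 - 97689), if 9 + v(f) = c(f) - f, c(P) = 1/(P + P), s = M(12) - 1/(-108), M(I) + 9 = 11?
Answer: -500473492271012/5859 ≈ -8.5420e+10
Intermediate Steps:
M(I) = 2 (M(I) = -9 + 11 = 2)
s = 217/108 (s = 2 - 1/(-108) = 2 - 1*(-1/108) = 2 + 1/108 = 217/108 ≈ 2.0093)
c(P) = 1/(2*P)
v(f) = -9 + 1/(2*f) - f (v(f) = -9 + (1/(2*f) - f) = -9 + 1/(2*f) - f)
(147152 + v(s))*(-482839 - 97689) = (147152 + (-9 + 1/(2*(217/108)) - 1*217/108))*(-482839 - 97689) = (147152 + (-9 + (1/2)*(108/217) - 217/108))*(-580528) = (147152 + (-9 + 54/217 - 217/108))*(-580528) = (147152 - 252181/23436)*(-580528) = (3448402091/23436)*(-580528) = -500473492271012/5859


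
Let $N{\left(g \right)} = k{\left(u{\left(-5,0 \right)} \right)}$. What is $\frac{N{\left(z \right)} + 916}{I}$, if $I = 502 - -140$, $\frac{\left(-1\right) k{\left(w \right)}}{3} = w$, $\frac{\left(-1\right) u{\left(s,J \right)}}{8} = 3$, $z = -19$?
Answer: $\frac{494}{321} \approx 1.5389$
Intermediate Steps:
$u{\left(s,J \right)} = -24$ ($u{\left(s,J \right)} = \left(-8\right) 3 = -24$)
$k{\left(w \right)} = - 3 w$
$N{\left(g \right)} = 72$ ($N{\left(g \right)} = \left(-3\right) \left(-24\right) = 72$)
$I = 642$ ($I = 502 + 140 = 642$)
$\frac{N{\left(z \right)} + 916}{I} = \frac{72 + 916}{642} = 988 \cdot \frac{1}{642} = \frac{494}{321}$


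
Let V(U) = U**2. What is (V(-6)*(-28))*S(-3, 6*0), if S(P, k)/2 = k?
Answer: 0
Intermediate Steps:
S(P, k) = 2*k
(V(-6)*(-28))*S(-3, 6*0) = ((-6)**2*(-28))*(2*(6*0)) = (36*(-28))*(2*0) = -1008*0 = 0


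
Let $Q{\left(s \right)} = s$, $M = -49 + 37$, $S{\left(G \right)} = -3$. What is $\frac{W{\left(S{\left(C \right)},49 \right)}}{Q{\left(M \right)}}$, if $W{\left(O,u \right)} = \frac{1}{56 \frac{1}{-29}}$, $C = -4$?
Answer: $\frac{29}{672} \approx 0.043155$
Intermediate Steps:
$W{\left(O,u \right)} = - \frac{29}{56}$ ($W{\left(O,u \right)} = \frac{1}{56 \left(- \frac{1}{29}\right)} = \frac{1}{- \frac{56}{29}} = - \frac{29}{56}$)
$M = -12$
$\frac{W{\left(S{\left(C \right)},49 \right)}}{Q{\left(M \right)}} = - \frac{29}{56 \left(-12\right)} = \left(- \frac{29}{56}\right) \left(- \frac{1}{12}\right) = \frac{29}{672}$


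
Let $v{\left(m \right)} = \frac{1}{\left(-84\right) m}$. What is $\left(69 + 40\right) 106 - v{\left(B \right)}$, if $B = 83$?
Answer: $\frac{80554489}{6972} \approx 11554.0$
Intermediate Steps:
$v{\left(m \right)} = - \frac{1}{84 m}$
$\left(69 + 40\right) 106 - v{\left(B \right)} = \left(69 + 40\right) 106 - - \frac{1}{84 \cdot 83} = 109 \cdot 106 - \left(- \frac{1}{84}\right) \frac{1}{83} = 11554 - - \frac{1}{6972} = 11554 + \frac{1}{6972} = \frac{80554489}{6972}$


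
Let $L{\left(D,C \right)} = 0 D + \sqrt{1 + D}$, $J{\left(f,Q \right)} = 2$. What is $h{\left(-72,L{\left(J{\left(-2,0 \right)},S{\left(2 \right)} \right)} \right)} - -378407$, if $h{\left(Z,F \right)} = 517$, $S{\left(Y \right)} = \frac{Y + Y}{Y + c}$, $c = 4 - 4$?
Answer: $378924$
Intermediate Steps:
$c = 0$
$S{\left(Y \right)} = 2$ ($S{\left(Y \right)} = \frac{Y + Y}{Y + 0} = \frac{2 Y}{Y} = 2$)
$L{\left(D,C \right)} = \sqrt{1 + D}$ ($L{\left(D,C \right)} = 0 + \sqrt{1 + D} = \sqrt{1 + D}$)
$h{\left(-72,L{\left(J{\left(-2,0 \right)},S{\left(2 \right)} \right)} \right)} - -378407 = 517 - -378407 = 517 + 378407 = 378924$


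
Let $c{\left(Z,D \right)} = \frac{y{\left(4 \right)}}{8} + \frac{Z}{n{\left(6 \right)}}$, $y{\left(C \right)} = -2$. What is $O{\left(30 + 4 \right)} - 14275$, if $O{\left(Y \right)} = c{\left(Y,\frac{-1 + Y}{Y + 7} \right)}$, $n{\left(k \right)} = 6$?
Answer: $- \frac{171235}{12} \approx -14270.0$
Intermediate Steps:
$c{\left(Z,D \right)} = - \frac{1}{4} + \frac{Z}{6}$ ($c{\left(Z,D \right)} = - \frac{2}{8} + \frac{Z}{6} = \left(-2\right) \frac{1}{8} + Z \frac{1}{6} = - \frac{1}{4} + \frac{Z}{6}$)
$O{\left(Y \right)} = - \frac{1}{4} + \frac{Y}{6}$
$O{\left(30 + 4 \right)} - 14275 = \left(- \frac{1}{4} + \frac{30 + 4}{6}\right) - 14275 = \left(- \frac{1}{4} + \frac{1}{6} \cdot 34\right) - 14275 = \left(- \frac{1}{4} + \frac{17}{3}\right) - 14275 = \frac{65}{12} - 14275 = - \frac{171235}{12}$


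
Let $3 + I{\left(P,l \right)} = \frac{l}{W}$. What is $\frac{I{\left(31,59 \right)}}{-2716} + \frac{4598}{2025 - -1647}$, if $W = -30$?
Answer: $\frac{15633007}{12466440} \approx 1.254$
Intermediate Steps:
$I{\left(P,l \right)} = -3 - \frac{l}{30}$ ($I{\left(P,l \right)} = -3 + \frac{l}{-30} = -3 + l \left(- \frac{1}{30}\right) = -3 - \frac{l}{30}$)
$\frac{I{\left(31,59 \right)}}{-2716} + \frac{4598}{2025 - -1647} = \frac{-3 - \frac{59}{30}}{-2716} + \frac{4598}{2025 - -1647} = \left(-3 - \frac{59}{30}\right) \left(- \frac{1}{2716}\right) + \frac{4598}{2025 + 1647} = \left(- \frac{149}{30}\right) \left(- \frac{1}{2716}\right) + \frac{4598}{3672} = \frac{149}{81480} + 4598 \cdot \frac{1}{3672} = \frac{149}{81480} + \frac{2299}{1836} = \frac{15633007}{12466440}$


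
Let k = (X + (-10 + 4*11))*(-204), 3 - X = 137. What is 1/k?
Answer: 1/20400 ≈ 4.9020e-5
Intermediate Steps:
X = -134 (X = 3 - 1*137 = 3 - 137 = -134)
k = 20400 (k = (-134 + (-10 + 4*11))*(-204) = (-134 + (-10 + 44))*(-204) = (-134 + 34)*(-204) = -100*(-204) = 20400)
1/k = 1/20400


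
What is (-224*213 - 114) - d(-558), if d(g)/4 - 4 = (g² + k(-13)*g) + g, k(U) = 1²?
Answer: -1288834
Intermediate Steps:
k(U) = 1
d(g) = 16 + 4*g² + 8*g (d(g) = 16 + 4*((g² + 1*g) + g) = 16 + 4*((g² + g) + g) = 16 + 4*((g + g²) + g) = 16 + 4*(g² + 2*g) = 16 + (4*g² + 8*g) = 16 + 4*g² + 8*g)
(-224*213 - 114) - d(-558) = (-224*213 - 114) - (16 + 4*(-558)² + 8*(-558)) = (-47712 - 114) - (16 + 4*311364 - 4464) = -47826 - (16 + 1245456 - 4464) = -47826 - 1*1241008 = -47826 - 1241008 = -1288834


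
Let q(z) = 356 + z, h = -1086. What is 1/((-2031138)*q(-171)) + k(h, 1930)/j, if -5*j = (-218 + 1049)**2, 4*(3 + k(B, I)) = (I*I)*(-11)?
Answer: 2138385956769571/28831729706370 ≈ 74.168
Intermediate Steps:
k(B, I) = -3 - 11*I**2/4 (k(B, I) = -3 + ((I*I)*(-11))/4 = -3 + (I**2*(-11))/4 = -3 + (-11*I**2)/4 = -3 - 11*I**2/4)
j = -690561/5 (j = -(-218 + 1049)**2/5 = -1/5*831**2 = -1/5*690561 = -690561/5 ≈ -1.3811e+5)
1/((-2031138)*q(-171)) + k(h, 1930)/j = 1/((-2031138)*(356 - 171)) + (-3 - 11/4*1930**2)/(-690561/5) = -1/2031138/185 + (-3 - 11/4*3724900)*(-5/690561) = -1/2031138*1/185 + (-3 - 10243475)*(-5/690561) = -1/375760530 - 10243478*(-5/690561) = -1/375760530 + 51217390/690561 = 2138385956769571/28831729706370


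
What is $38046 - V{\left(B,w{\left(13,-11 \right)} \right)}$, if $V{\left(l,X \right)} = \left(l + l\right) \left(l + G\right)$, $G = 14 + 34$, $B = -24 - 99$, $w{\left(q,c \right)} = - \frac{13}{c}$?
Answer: $19596$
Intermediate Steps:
$B = -123$
$G = 48$
$V{\left(l,X \right)} = 2 l \left(48 + l\right)$ ($V{\left(l,X \right)} = \left(l + l\right) \left(l + 48\right) = 2 l \left(48 + l\right)$)
$38046 - V{\left(B,w{\left(13,-11 \right)} \right)} = 38046 - 2 \left(-123\right) \left(48 - 123\right) = 38046 - 2 \left(-123\right) \left(-75\right) = 38046 - 18450 = 19596$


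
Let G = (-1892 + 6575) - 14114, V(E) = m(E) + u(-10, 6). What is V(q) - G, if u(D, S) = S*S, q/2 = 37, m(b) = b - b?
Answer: 9467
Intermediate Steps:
m(b) = 0
q = 74 (q = 2*37 = 74)
u(D, S) = S²
V(E) = 36 (V(E) = 0 + 6² = 0 + 36 = 36)
G = -9431 (G = 4683 - 14114 = -9431)
V(q) - G = 36 - 1*(-9431) = 36 + 9431 = 9467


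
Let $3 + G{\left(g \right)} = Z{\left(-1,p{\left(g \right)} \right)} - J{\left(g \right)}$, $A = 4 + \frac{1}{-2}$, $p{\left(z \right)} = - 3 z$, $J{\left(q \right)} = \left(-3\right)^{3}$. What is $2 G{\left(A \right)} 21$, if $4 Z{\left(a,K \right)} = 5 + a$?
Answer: $1050$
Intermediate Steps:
$J{\left(q \right)} = -27$
$A = \frac{7}{2}$ ($A = 4 - \frac{1}{2} = \frac{7}{2} \approx 3.5$)
$Z{\left(a,K \right)} = \frac{5}{4} + \frac{a}{4}$ ($Z{\left(a,K \right)} = \frac{5 + a}{4} = \frac{5}{4} + \frac{a}{4}$)
$G{\left(g \right)} = 25$ ($G{\left(g \right)} = -3 + \left(\left(\frac{5}{4} + \frac{1}{4} \left(-1\right)\right) - -27\right) = -3 + \left(\left(\frac{5}{4} - \frac{1}{4}\right) + 27\right) = -3 + \left(1 + 27\right) = -3 + 28 = 25$)
$2 G{\left(A \right)} 21 = 2 \cdot 25 \cdot 21 = 50 \cdot 21 = 1050$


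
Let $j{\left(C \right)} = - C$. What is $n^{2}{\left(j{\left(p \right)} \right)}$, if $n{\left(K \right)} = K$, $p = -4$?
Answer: $16$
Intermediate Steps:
$n^{2}{\left(j{\left(p \right)} \right)} = \left(\left(-1\right) \left(-4\right)\right)^{2} = 4^{2} = 16$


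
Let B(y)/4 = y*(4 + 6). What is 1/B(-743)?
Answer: -1/29720 ≈ -3.3647e-5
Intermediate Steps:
B(y) = 40*y (B(y) = 4*(y*(4 + 6)) = 4*(y*10) = 4*(10*y) = 40*y)
1/B(-743) = 1/(40*(-743)) = 1/(-29720) = -1/29720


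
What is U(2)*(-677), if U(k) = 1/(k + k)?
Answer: -677/4 ≈ -169.25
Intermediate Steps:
U(k) = 1/(2*k)
U(2)*(-677) = ((½)/2)*(-677) = ((½)*(½))*(-677) = (¼)*(-677) = -677/4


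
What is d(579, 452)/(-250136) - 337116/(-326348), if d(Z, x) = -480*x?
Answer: 4847790933/2550980729 ≈ 1.9004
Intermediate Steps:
d(579, 452)/(-250136) - 337116/(-326348) = -480*452/(-250136) - 337116/(-326348) = -216960*(-1/250136) - 337116*(-1/326348) = 27120/31267 + 84279/81587 = 4847790933/2550980729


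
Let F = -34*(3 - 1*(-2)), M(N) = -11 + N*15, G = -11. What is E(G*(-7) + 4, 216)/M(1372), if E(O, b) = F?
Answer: -170/20569 ≈ -0.0082649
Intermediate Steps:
M(N) = -11 + 15*N
F = -170 (F = -34*(3 + 2) = -34*5 = -170)
E(O, b) = -170
E(G*(-7) + 4, 216)/M(1372) = -170/(-11 + 15*1372) = -170/(-11 + 20580) = -170/20569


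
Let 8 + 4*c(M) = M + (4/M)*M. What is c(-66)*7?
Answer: -245/2 ≈ -122.50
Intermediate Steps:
c(M) = -1 + M/4 (c(M) = -2 + (M + (4/M)*M)/4 = -2 + (M + 4)/4 = -2 + (4 + M)/4 = -2 + (1 + M/4) = -1 + M/4)
c(-66)*7 = (-1 + (1/4)*(-66))*7 = (-1 - 33/2)*7 = -35/2*7 = -245/2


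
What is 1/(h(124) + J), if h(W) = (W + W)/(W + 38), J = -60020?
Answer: -81/4861496 ≈ -1.6662e-5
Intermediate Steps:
h(W) = 2*W/(38 + W) (h(W) = (2*W)/(38 + W) = 2*W/(38 + W))
1/(h(124) + J) = 1/(2*124/(38 + 124) - 60020) = 1/(2*124/162 - 60020) = 1/(2*124*(1/162) - 60020) = 1/(124/81 - 60020) = 1/(-4861496/81) = -81/4861496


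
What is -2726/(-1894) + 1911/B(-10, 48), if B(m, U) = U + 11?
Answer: 1890134/55873 ≈ 33.829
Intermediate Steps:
B(m, U) = 11 + U
-2726/(-1894) + 1911/B(-10, 48) = -2726/(-1894) + 1911/(11 + 48) = -2726*(-1/1894) + 1911/59 = 1363/947 + 1911*(1/59) = 1363/947 + 1911/59 = 1890134/55873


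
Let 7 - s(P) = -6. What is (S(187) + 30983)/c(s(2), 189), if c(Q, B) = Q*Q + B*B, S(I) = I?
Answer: 3117/3589 ≈ 0.86849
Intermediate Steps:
s(P) = 13 (s(P) = 7 - 1*(-6) = 7 + 6 = 13)
c(Q, B) = B² + Q² (c(Q, B) = Q² + B² = B² + Q²)
(S(187) + 30983)/c(s(2), 189) = (187 + 30983)/(189² + 13²) = 31170/(35721 + 169) = 31170/35890 = 31170*(1/35890) = 3117/3589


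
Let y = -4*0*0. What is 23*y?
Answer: 0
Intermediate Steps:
y = 0 (y = 0*0 = 0)
23*y = 23*0 = 0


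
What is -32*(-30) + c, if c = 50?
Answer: 1010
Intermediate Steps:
-32*(-30) + c = -32*(-30) + 50 = 960 + 50 = 1010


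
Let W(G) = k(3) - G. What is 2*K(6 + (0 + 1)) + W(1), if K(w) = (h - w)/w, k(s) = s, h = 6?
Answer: 12/7 ≈ 1.7143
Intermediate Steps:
K(w) = (6 - w)/w
W(G) = 3 - G
2*K(6 + (0 + 1)) + W(1) = 2*((6 - (6 + (0 + 1)))/(6 + (0 + 1))) + (3 - 1*1) = 2*((6 - (6 + 1))/(6 + 1)) + (3 - 1) = 2*((6 - 1*7)/7) + 2 = 2*((6 - 7)/7) + 2 = 2*((1/7)*(-1)) + 2 = 2*(-1/7) + 2 = -2/7 + 2 = 12/7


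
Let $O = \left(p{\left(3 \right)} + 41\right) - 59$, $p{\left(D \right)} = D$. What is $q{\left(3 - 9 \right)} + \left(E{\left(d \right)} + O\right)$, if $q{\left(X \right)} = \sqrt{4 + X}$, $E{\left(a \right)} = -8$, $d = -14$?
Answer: $-23 + i \sqrt{2} \approx -23.0 + 1.4142 i$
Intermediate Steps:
$O = -15$ ($O = \left(3 + 41\right) - 59 = 44 - 59 = -15$)
$q{\left(3 - 9 \right)} + \left(E{\left(d \right)} + O\right) = \sqrt{4 + \left(3 - 9\right)} - 23 = \sqrt{4 - 6} - 23 = \sqrt{-2} - 23 = i \sqrt{2} - 23 = -23 + i \sqrt{2}$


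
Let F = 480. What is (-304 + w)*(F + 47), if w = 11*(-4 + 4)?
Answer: -160208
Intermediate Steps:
w = 0 (w = 11*0 = 0)
(-304 + w)*(F + 47) = (-304 + 0)*(480 + 47) = -304*527 = -160208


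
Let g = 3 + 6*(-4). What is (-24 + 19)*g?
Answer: 105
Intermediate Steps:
g = -21 (g = 3 - 24 = -21)
(-24 + 19)*g = (-24 + 19)*(-21) = -5*(-21) = 105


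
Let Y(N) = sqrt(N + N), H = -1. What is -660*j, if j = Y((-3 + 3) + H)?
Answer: -660*I*sqrt(2) ≈ -933.38*I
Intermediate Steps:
Y(N) = sqrt(2)*sqrt(N) (Y(N) = sqrt(2*N) = sqrt(2)*sqrt(N))
j = I*sqrt(2) (j = sqrt(2)*sqrt((-3 + 3) - 1) = sqrt(2)*sqrt(0 - 1) = sqrt(2)*sqrt(-1) = sqrt(2)*I = I*sqrt(2) ≈ 1.4142*I)
-660*j = -660*I*sqrt(2)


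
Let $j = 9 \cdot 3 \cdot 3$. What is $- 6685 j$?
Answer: $-541485$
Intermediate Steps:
$j = 81$ ($j = 27 \cdot 3 = 81$)
$- 6685 j = \left(-6685\right) 81 = -541485$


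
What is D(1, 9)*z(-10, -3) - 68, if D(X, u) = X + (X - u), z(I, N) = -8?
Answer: -12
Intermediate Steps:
D(X, u) = -u + 2*X
D(1, 9)*z(-10, -3) - 68 = (-1*9 + 2*1)*(-8) - 68 = (-9 + 2)*(-8) - 68 = -7*(-8) - 68 = 56 - 68 = -12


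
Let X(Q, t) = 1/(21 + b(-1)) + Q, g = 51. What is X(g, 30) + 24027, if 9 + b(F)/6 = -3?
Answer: 1227977/51 ≈ 24078.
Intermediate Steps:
b(F) = -72 (b(F) = -54 + 6*(-3) = -54 - 18 = -72)
X(Q, t) = -1/51 + Q (X(Q, t) = 1/(21 - 72) + Q = 1/(-51) + Q = -1/51 + Q)
X(g, 30) + 24027 = (-1/51 + 51) + 24027 = 2600/51 + 24027 = 1227977/51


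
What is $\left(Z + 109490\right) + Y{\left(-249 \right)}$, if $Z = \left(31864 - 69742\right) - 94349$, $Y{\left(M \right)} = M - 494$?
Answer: $-23480$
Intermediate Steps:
$Y{\left(M \right)} = -494 + M$
$Z = -132227$ ($Z = -37878 - 94349 = -132227$)
$\left(Z + 109490\right) + Y{\left(-249 \right)} = \left(-132227 + 109490\right) - 743 = -22737 - 743 = -23480$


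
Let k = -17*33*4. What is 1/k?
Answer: -1/2244 ≈ -0.00044563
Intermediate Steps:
k = -2244 (k = -561*4 = -2244)
1/k = 1/(-2244) = -1/2244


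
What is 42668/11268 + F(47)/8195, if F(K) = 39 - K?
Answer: 87393529/23085315 ≈ 3.7857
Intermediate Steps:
42668/11268 + F(47)/8195 = 42668/11268 + (39 - 1*47)/8195 = 42668*(1/11268) + (39 - 47)*(1/8195) = 10667/2817 - 8*1/8195 = 10667/2817 - 8/8195 = 87393529/23085315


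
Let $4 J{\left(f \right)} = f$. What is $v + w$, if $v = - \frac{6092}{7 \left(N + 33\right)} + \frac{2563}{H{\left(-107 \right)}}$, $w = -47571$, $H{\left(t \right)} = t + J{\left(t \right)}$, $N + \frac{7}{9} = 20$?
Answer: $- \frac{8379515771}{176015} \approx -47607.0$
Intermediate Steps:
$J{\left(f \right)} = \frac{f}{4}$
$N = \frac{173}{9}$ ($N = - \frac{7}{9} + 20 = \frac{173}{9} \approx 19.222$)
$H{\left(t \right)} = \frac{5 t}{4}$ ($H{\left(t \right)} = t + \frac{t}{4} = \frac{5 t}{4}$)
$v = - \frac{6306206}{176015}$ ($v = - \frac{6092}{7 \left(\frac{173}{9} + 33\right)} + \frac{2563}{\frac{5}{4} \left(-107\right)} = - \frac{6092}{7 \cdot \frac{470}{9}} + \frac{2563}{- \frac{535}{4}} = - \frac{6092}{\frac{3290}{9}} + 2563 \left(- \frac{4}{535}\right) = \left(-6092\right) \frac{9}{3290} - \frac{10252}{535} = - \frac{27414}{1645} - \frac{10252}{535} = - \frac{6306206}{176015} \approx -35.828$)
$v + w = - \frac{6306206}{176015} - 47571 = - \frac{8379515771}{176015}$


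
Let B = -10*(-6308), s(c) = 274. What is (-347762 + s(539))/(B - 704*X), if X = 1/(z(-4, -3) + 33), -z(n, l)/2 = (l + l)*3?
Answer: -2997084/543977 ≈ -5.5096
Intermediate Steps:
z(n, l) = -12*l (z(n, l) = -2*(l + l)*3 = -2*2*l*3 = -12*l)
X = 1/69 (X = 1/(-12*(-3) + 33) = 1/(36 + 33) = 1/69 ≈ 0.014493)
B = 63080
(-347762 + s(539))/(B - 704*X) = (-347762 + 274)/(63080 - 704*1/69) = -347488/(63080 - 704/69) = -347488/4351816/69 = -347488*69/4351816 = -2997084/543977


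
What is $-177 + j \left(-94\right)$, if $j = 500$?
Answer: $-47177$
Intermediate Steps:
$-177 + j \left(-94\right) = -177 + 500 \left(-94\right) = -177 - 47000 = -47177$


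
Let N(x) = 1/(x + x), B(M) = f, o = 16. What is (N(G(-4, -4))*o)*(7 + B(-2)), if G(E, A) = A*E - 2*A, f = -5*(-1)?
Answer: 4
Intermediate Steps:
f = 5
G(E, A) = -2*A + A*E
B(M) = 5
N(x) = 1/(2*x)
(N(G(-4, -4))*o)*(7 + B(-2)) = ((1/(2*((-4*(-2 - 4)))))*16)*(7 + 5) = ((1/(2*((-4*(-6)))))*16)*12 = (((1/2)/24)*16)*12 = (((1/2)*(1/24))*16)*12 = ((1/48)*16)*12 = (1/3)*12 = 4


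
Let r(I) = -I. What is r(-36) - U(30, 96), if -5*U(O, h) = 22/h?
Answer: 8651/240 ≈ 36.046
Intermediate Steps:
U(O, h) = -22/(5*h)
r(-36) - U(30, 96) = -1*(-36) - (-22)/(5*96) = 36 - (-22)/(5*96) = 36 - 1*(-11/240) = 36 + 11/240 = 8651/240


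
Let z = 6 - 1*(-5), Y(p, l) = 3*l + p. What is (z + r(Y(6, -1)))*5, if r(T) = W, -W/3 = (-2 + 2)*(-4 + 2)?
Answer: 55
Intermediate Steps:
W = 0 (W = -3*(-2 + 2)*(-4 + 2) = -0*(-2) = -3*0 = 0)
Y(p, l) = p + 3*l
z = 11 (z = 6 + 5 = 11)
r(T) = 0
(z + r(Y(6, -1)))*5 = (11 + 0)*5 = 11*5 = 55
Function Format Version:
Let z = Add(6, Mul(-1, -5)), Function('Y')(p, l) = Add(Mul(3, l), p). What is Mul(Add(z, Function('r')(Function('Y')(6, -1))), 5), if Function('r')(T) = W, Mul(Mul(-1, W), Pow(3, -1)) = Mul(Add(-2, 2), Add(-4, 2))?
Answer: 55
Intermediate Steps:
W = 0 (W = Mul(-3, Mul(Add(-2, 2), Add(-4, 2))) = Mul(-3, Mul(0, -2)) = Mul(-3, 0) = 0)
Function('Y')(p, l) = Add(p, Mul(3, l))
z = 11 (z = Add(6, 5) = 11)
Function('r')(T) = 0
Mul(Add(z, Function('r')(Function('Y')(6, -1))), 5) = Mul(Add(11, 0), 5) = Mul(11, 5) = 55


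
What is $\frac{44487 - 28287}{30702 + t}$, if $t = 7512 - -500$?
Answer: $\frac{8100}{19357} \approx 0.41845$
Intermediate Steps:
$t = 8012$ ($t = 7512 + 500 = 8012$)
$\frac{44487 - 28287}{30702 + t} = \frac{44487 - 28287}{30702 + 8012} = \frac{16200}{38714} = 16200 \cdot \frac{1}{38714} = \frac{8100}{19357}$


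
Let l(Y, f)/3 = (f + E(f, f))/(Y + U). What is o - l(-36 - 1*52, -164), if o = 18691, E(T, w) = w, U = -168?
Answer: 597989/32 ≈ 18687.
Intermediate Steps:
l(Y, f) = 6*f/(-168 + Y) (l(Y, f) = 3*((f + f)/(Y - 168)) = 3*((2*f)/(-168 + Y)) = 3*(2*f/(-168 + Y)) = 6*f/(-168 + Y))
o - l(-36 - 1*52, -164) = 18691 - 6*(-164)/(-168 + (-36 - 1*52)) = 18691 - 6*(-164)/(-168 + (-36 - 52)) = 18691 - 6*(-164)/(-168 - 88) = 18691 - 6*(-164)/(-256) = 18691 - 6*(-164)*(-1)/256 = 18691 - 1*123/32 = 18691 - 123/32 = 597989/32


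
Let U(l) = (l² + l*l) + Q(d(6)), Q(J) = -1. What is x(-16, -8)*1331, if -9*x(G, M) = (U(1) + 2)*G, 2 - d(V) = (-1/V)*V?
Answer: 21296/3 ≈ 7098.7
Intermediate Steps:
d(V) = 3 (d(V) = 2 - (-1/V)*V = 2 - 1*(-1) = 2 + 1 = 3)
U(l) = -1 + 2*l² (U(l) = (l² + l*l) - 1 = (l² + l²) - 1 = 2*l² - 1 = -1 + 2*l²)
x(G, M) = -G/3 (x(G, M) = -((-1 + 2*1²) + 2)*G/9 = -((-1 + 2*1) + 2)*G/9 = -((-1 + 2) + 2)*G/9 = -(1 + 2)*G/9 = -G/3)
x(-16, -8)*1331 = -⅓*(-16)*1331 = (16/3)*1331 = 21296/3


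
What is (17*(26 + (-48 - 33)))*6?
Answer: -5610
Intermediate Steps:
(17*(26 + (-48 - 33)))*6 = (17*(26 - 81))*6 = (17*(-55))*6 = -935*6 = -5610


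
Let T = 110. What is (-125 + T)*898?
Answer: -13470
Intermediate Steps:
(-125 + T)*898 = (-125 + 110)*898 = -15*898 = -13470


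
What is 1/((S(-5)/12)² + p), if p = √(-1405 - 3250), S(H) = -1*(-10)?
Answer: 180/1206701 - 9072*I*√95/6033505 ≈ 0.00014917 - 0.014655*I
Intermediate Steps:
S(H) = 10
p = 7*I*√95 (p = √(-4655) = 7*I*√95 ≈ 68.228*I)
1/((S(-5)/12)² + p) = 1/((10/12)² + 7*I*√95) = 1/((10*(1/12))² + 7*I*√95) = 1/((⅚)² + 7*I*√95) = 1/(25/36 + 7*I*√95)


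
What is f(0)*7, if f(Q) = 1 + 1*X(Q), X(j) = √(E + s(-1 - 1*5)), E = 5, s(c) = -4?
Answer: 14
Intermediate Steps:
X(j) = 1 (X(j) = √(5 - 4) = √1 = 1)
f(Q) = 2 (f(Q) = 1 + 1*1 = 1 + 1 = 2)
f(0)*7 = 2*7 = 14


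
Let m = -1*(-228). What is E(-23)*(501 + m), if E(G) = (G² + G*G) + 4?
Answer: 774198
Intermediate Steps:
E(G) = 4 + 2*G² (E(G) = (G² + G²) + 4 = 2*G² + 4 = 4 + 2*G²)
m = 228
E(-23)*(501 + m) = (4 + 2*(-23)²)*(501 + 228) = (4 + 2*529)*729 = (4 + 1058)*729 = 1062*729 = 774198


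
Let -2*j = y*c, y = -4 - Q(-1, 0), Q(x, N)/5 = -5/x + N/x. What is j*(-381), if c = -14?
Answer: 77343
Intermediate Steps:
Q(x, N) = -25/x + 5*N/x (Q(x, N) = 5*(-5/x + N/x) = -25/x + 5*N/x)
y = -29 (y = -4 - 5*(-5 + 0)/(-1) = -4 - 5*(-1)*(-5) = -4 - 1*25 = -4 - 25 = -29)
j = -203 (j = -(-29)*(-14)/2 = -½*406 = -203)
j*(-381) = -203*(-381) = 77343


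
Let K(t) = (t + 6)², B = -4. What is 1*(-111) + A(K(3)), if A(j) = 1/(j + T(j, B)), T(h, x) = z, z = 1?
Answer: -9101/82 ≈ -110.99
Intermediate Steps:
T(h, x) = 1
K(t) = (6 + t)²
A(j) = 1/(1 + j) (A(j) = 1/(j + 1) = 1/(1 + j))
1*(-111) + A(K(3)) = 1*(-111) + 1/(1 + (6 + 3)²) = -111 + 1/(1 + 9²) = -111 + 1/(1 + 81) = -111 + 1/82 = -9101/82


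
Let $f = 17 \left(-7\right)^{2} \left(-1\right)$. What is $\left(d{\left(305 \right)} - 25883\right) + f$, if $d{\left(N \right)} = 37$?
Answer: $-26679$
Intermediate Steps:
$f = -833$ ($f = 17 \cdot 49 \left(-1\right) = 833 \left(-1\right) = -833$)
$\left(d{\left(305 \right)} - 25883\right) + f = \left(37 - 25883\right) - 833 = -25846 - 833 = -26679$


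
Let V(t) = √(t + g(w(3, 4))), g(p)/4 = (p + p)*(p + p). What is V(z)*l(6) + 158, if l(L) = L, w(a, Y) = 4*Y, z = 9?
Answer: 158 + 6*√4105 ≈ 542.42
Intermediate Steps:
g(p) = 16*p² (g(p) = 4*((p + p)*(p + p)) = 4*((2*p)*(2*p)) = 4*(4*p²) = 16*p²)
V(t) = √(4096 + t) (V(t) = √(t + 16*(4*4)²) = √(t + 16*16²) = √(t + 16*256) = √(t + 4096) = √(4096 + t))
V(z)*l(6) + 158 = √(4096 + 9)*6 + 158 = √4105*6 + 158 = 6*√4105 + 158 = 158 + 6*√4105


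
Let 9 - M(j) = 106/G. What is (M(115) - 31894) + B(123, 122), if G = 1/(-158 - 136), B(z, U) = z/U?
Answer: -87839/122 ≈ -719.99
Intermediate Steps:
G = -1/294 (G = 1/(-294) = -1/294 ≈ -0.0034014)
M(j) = 31173 (M(j) = 9 - 106/(-1/294) = 9 - 106*(-294) = 9 - 1*(-31164) = 9 + 31164 = 31173)
(M(115) - 31894) + B(123, 122) = (31173 - 31894) + 123/122 = -721 + 123*(1/122) = -721 + 123/122 = -87839/122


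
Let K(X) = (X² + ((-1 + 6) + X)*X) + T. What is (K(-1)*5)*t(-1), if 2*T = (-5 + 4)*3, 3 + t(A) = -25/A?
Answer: -495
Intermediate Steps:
t(A) = -3 - 25/A
T = -3/2 (T = ((-5 + 4)*3)/2 = (-1*3)/2 = (½)*(-3) = -3/2 ≈ -1.5000)
K(X) = -3/2 + X² + X*(5 + X) (K(X) = (X² + ((-1 + 6) + X)*X) - 3/2 = (X² + (5 + X)*X) - 3/2 = (X² + X*(5 + X)) - 3/2 = -3/2 + X² + X*(5 + X))
(K(-1)*5)*t(-1) = ((-3/2 + 2*(-1)² + 5*(-1))*5)*(-3 - 25/(-1)) = ((-3/2 + 2*1 - 5)*5)*(-3 - 25*(-1)) = ((-3/2 + 2 - 5)*5)*(-3 + 25) = -9/2*5*22 = -45/2*22 = -495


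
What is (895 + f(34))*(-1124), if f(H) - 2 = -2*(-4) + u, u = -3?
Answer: -1013848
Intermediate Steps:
f(H) = 7 (f(H) = 2 + (-2*(-4) - 3) = 2 + (8 - 3) = 2 + 5 = 7)
(895 + f(34))*(-1124) = (895 + 7)*(-1124) = 902*(-1124) = -1013848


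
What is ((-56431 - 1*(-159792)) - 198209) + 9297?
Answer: -85551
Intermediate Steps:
((-56431 - 1*(-159792)) - 198209) + 9297 = ((-56431 + 159792) - 198209) + 9297 = (103361 - 198209) + 9297 = -94848 + 9297 = -85551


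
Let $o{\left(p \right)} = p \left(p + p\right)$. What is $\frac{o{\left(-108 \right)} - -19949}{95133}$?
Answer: $\frac{43277}{95133} \approx 0.45491$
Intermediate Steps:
$o{\left(p \right)} = 2 p^{2}$ ($o{\left(p \right)} = p 2 p = 2 p^{2}$)
$\frac{o{\left(-108 \right)} - -19949}{95133} = \frac{2 \left(-108\right)^{2} - -19949}{95133} = \left(2 \cdot 11664 + 19949\right) \frac{1}{95133} = \left(23328 + 19949\right) \frac{1}{95133} = 43277 \cdot \frac{1}{95133} = \frac{43277}{95133}$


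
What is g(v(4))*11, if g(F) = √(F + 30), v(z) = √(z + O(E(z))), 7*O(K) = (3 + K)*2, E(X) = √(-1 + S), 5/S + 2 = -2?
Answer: 11*√(1470 + 7*√7*√(34 + 3*I))/7 ≈ 62.425 + 0.09414*I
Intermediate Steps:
S = -5/4 (S = 5/(-2 - 2) = 5/(-4) = 5*(-¼) = -5/4 ≈ -1.2500)
E(X) = 3*I/2 (E(X) = √(-1 - 5/4) = √(-9/4) = 3*I/2)
O(K) = 6/7 + 2*K/7 (O(K) = ((3 + K)*2)/7 = (6 + 2*K)/7 = 6/7 + 2*K/7)
v(z) = √(6/7 + z + 3*I/7) (v(z) = √(z + (6/7 + 2*(3*I/2)/7)) = √(z + (6/7 + 3*I/7)) = √(6/7 + z + 3*I/7))
g(F) = √(30 + F)
g(v(4))*11 = √(30 + √(42 + 21*I + 49*4)/7)*11 = √(30 + √(42 + 21*I + 196)/7)*11 = √(30 + √(238 + 21*I)/7)*11 = 11*√(30 + √(238 + 21*I)/7)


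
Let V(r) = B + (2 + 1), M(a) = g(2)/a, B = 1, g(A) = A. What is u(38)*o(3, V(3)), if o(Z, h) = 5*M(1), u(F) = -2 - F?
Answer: -400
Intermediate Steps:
M(a) = 2/a
V(r) = 4 (V(r) = 1 + (2 + 1) = 1 + 3 = 4)
o(Z, h) = 10 (o(Z, h) = 5*(2/1) = 5*(2*1) = 5*2 = 10)
u(38)*o(3, V(3)) = (-2 - 1*38)*10 = (-2 - 38)*10 = -40*10 = -400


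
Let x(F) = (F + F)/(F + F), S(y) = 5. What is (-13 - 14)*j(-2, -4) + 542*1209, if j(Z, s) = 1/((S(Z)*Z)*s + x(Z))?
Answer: 26866371/41 ≈ 6.5528e+5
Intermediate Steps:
x(F) = 1 (x(F) = (2*F)/((2*F)) = (2*F)*(1/(2*F)) = 1)
j(Z, s) = 1/(1 + 5*Z*s) (j(Z, s) = 1/((5*Z)*s + 1) = 1/(5*Z*s + 1) = 1/(1 + 5*Z*s))
(-13 - 14)*j(-2, -4) + 542*1209 = (-13 - 14)/(1 + 5*(-2)*(-4)) + 542*1209 = -27/(1 + 40) + 655278 = -27/41 + 655278 = 26866371/41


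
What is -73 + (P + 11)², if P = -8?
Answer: -64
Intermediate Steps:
-73 + (P + 11)² = -73 + (-8 + 11)² = -73 + 3² = -73 + 9 = -64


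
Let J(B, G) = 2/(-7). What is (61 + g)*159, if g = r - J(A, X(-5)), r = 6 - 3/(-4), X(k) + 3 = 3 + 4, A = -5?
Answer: 302895/28 ≈ 10818.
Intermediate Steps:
X(k) = 4 (X(k) = -3 + (3 + 4) = -3 + 7 = 4)
J(B, G) = -2/7 (J(B, G) = 2*(-1/7) = -2/7)
r = 27/4 (r = 6 - 1/4*(-3) = 6 + 3/4 = 27/4 ≈ 6.7500)
g = 197/28 (g = 27/4 - 1*(-2/7) = 27/4 + 2/7 = 197/28 ≈ 7.0357)
(61 + g)*159 = (61 + 197/28)*159 = (1905/28)*159 = 302895/28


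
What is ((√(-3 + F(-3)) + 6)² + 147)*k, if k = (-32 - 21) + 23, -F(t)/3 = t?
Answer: -5670 - 360*√6 ≈ -6551.8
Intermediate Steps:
F(t) = -3*t
k = -30 (k = -53 + 23 = -30)
((√(-3 + F(-3)) + 6)² + 147)*k = ((√(-3 - 3*(-3)) + 6)² + 147)*(-30) = ((√(-3 + 9) + 6)² + 147)*(-30) = ((√6 + 6)² + 147)*(-30) = ((6 + √6)² + 147)*(-30) = (147 + (6 + √6)²)*(-30) = -4410 - 30*(6 + √6)²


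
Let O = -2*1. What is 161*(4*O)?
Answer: -1288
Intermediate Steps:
O = -2
161*(4*O) = 161*(4*(-2)) = 161*(-8) = -1288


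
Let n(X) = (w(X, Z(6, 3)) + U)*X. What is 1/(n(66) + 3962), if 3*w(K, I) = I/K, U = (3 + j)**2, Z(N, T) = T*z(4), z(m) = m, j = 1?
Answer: 1/5022 ≈ 0.00019912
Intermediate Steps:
Z(N, T) = 4*T (Z(N, T) = T*4 = 4*T)
U = 16 (U = (3 + 1)**2 = 4**2 = 16)
w(K, I) = I/(3*K) (w(K, I) = (I/K)/3 = I/(3*K))
n(X) = X*(16 + 4/X) (n(X) = ((4*3)/(3*X) + 16)*X = ((1/3)*12/X + 16)*X = (4/X + 16)*X = (16 + 4/X)*X = X*(16 + 4/X))
1/(n(66) + 3962) = 1/((4 + 16*66) + 3962) = 1/((4 + 1056) + 3962) = 1/(1060 + 3962) = 1/5022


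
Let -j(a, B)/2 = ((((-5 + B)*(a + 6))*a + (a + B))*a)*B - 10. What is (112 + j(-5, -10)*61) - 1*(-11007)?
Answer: -353661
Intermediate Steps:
j(a, B) = 20 - 2*B*a*(B + a + a*(-5 + B)*(6 + a)) (j(a, B) = -2*(((((-5 + B)*(a + 6))*a + (a + B))*a)*B - 10) = -2*(((((-5 + B)*(6 + a))*a + (B + a))*a)*B - 10) = -2*(((a*(-5 + B)*(6 + a) + (B + a))*a)*B - 10) = -2*(((B + a + a*(-5 + B)*(6 + a))*a)*B - 10) = -2*((a*(B + a + a*(-5 + B)*(6 + a)))*B - 10) = -2*(B*a*(B + a + a*(-5 + B)*(6 + a)) - 10) = -2*(-10 + B*a*(B + a + a*(-5 + B)*(6 + a))) = 20 - 2*B*a*(B + a + a*(-5 + B)*(6 + a)))
(112 + j(-5, -10)*61) - 1*(-11007) = (112 + (20 - 12*(-10)²*(-5)² - 2*(-5)*(-10)² - 2*(-10)²*(-5)³ + 10*(-10)*(-5)³ + 58*(-10)*(-5)²)*61) - 1*(-11007) = (112 + (20 - 12*100*25 - 2*(-5)*100 - 2*100*(-125) + 10*(-10)*(-125) + 58*(-10)*25)*61) + 11007 = (112 + (20 - 30000 + 1000 + 25000 + 12500 - 14500)*61) + 11007 = (112 - 5980*61) + 11007 = (112 - 364780) + 11007 = -364668 + 11007 = -353661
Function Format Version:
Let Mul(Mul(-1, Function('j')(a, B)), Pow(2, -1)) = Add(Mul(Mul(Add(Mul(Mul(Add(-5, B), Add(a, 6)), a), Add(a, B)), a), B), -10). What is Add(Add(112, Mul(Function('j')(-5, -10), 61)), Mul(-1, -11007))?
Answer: -353661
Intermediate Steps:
Function('j')(a, B) = Add(20, Mul(-2, B, a, Add(B, a, Mul(a, Add(-5, B), Add(6, a))))) (Function('j')(a, B) = Mul(-2, Add(Mul(Mul(Add(Mul(Mul(Add(-5, B), Add(a, 6)), a), Add(a, B)), a), B), -10)) = Mul(-2, Add(Mul(Mul(Add(Mul(Mul(Add(-5, B), Add(6, a)), a), Add(B, a)), a), B), -10)) = Mul(-2, Add(Mul(Mul(Add(Mul(a, Add(-5, B), Add(6, a)), Add(B, a)), a), B), -10)) = Mul(-2, Add(Mul(Mul(Add(B, a, Mul(a, Add(-5, B), Add(6, a))), a), B), -10)) = Mul(-2, Add(Mul(Mul(a, Add(B, a, Mul(a, Add(-5, B), Add(6, a)))), B), -10)) = Mul(-2, Add(Mul(B, a, Add(B, a, Mul(a, Add(-5, B), Add(6, a)))), -10)) = Mul(-2, Add(-10, Mul(B, a, Add(B, a, Mul(a, Add(-5, B), Add(6, a)))))) = Add(20, Mul(-2, B, a, Add(B, a, Mul(a, Add(-5, B), Add(6, a))))))
Add(Add(112, Mul(Function('j')(-5, -10), 61)), Mul(-1, -11007)) = Add(Add(112, Mul(Add(20, Mul(-12, Pow(-10, 2), Pow(-5, 2)), Mul(-2, -5, Pow(-10, 2)), Mul(-2, Pow(-10, 2), Pow(-5, 3)), Mul(10, -10, Pow(-5, 3)), Mul(58, -10, Pow(-5, 2))), 61)), Mul(-1, -11007)) = Add(Add(112, Mul(Add(20, Mul(-12, 100, 25), Mul(-2, -5, 100), Mul(-2, 100, -125), Mul(10, -10, -125), Mul(58, -10, 25)), 61)), 11007) = Add(Add(112, Mul(Add(20, -30000, 1000, 25000, 12500, -14500), 61)), 11007) = Add(Add(112, Mul(-5980, 61)), 11007) = Add(Add(112, -364780), 11007) = Add(-364668, 11007) = -353661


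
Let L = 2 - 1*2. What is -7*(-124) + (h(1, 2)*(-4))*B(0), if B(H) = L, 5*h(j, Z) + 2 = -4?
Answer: 868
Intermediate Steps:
L = 0 (L = 2 - 2 = 0)
h(j, Z) = -6/5 (h(j, Z) = -2/5 + (1/5)*(-4) = -2/5 - 4/5 = -6/5)
B(H) = 0
-7*(-124) + (h(1, 2)*(-4))*B(0) = -7*(-124) - 6/5*(-4)*0 = 868 + (24/5)*0 = 868 + 0 = 868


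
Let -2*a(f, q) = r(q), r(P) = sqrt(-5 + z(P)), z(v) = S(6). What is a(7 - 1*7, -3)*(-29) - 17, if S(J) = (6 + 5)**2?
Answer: -17 + 29*sqrt(29) ≈ 139.17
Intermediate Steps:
S(J) = 121 (S(J) = 11**2 = 121)
z(v) = 121
r(P) = 2*sqrt(29) (r(P) = sqrt(-5 + 121) = sqrt(116) = 2*sqrt(29))
a(f, q) = -sqrt(29)
a(7 - 1*7, -3)*(-29) - 17 = -sqrt(29)*(-29) - 17 = 29*sqrt(29) - 17 = -17 + 29*sqrt(29)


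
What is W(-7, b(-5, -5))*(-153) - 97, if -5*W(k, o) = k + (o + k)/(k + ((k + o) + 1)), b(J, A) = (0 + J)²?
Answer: -2653/10 ≈ -265.30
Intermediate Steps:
b(J, A) = J²
W(k, o) = -k/5 - (k + o)/(5*(1 + o + 2*k)) (W(k, o) = -(k + (o + k)/(k + ((k + o) + 1)))/5 = -(k + (k + o)/(k + (1 + k + o)))/5 = -(k + (k + o)/(1 + o + 2*k))/5 = -k/5 - (k + o)/(5*(1 + o + 2*k)))
W(-7, b(-5, -5))*(-153) - 97 = ((-1*(-5)² - 2*(-7) - 2*(-7)² - 1*(-7)*(-5)²)/(5*(1 + (-5)² + 2*(-7))))*(-153) - 97 = ((-1*25 + 14 - 2*49 - 1*(-7)*25)/(5*(1 + 25 - 14)))*(-153) - 97 = ((⅕)*(-25 + 14 - 98 + 175)/12)*(-153) - 97 = ((⅕)*(1/12)*66)*(-153) - 97 = (11/10)*(-153) - 97 = -1683/10 - 97 = -2653/10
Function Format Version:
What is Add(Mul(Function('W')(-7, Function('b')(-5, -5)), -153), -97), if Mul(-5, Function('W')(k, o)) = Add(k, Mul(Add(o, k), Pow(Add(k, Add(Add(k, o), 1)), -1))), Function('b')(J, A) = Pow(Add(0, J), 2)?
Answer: Rational(-2653, 10) ≈ -265.30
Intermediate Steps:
Function('b')(J, A) = Pow(J, 2)
Function('W')(k, o) = Add(Mul(Rational(-1, 5), k), Mul(Rational(-1, 5), Pow(Add(1, o, Mul(2, k)), -1), Add(k, o))) (Function('W')(k, o) = Mul(Rational(-1, 5), Add(k, Mul(Add(o, k), Pow(Add(k, Add(Add(k, o), 1)), -1)))) = Mul(Rational(-1, 5), Add(k, Mul(Add(k, o), Pow(Add(k, Add(1, k, o)), -1)))) = Mul(Rational(-1, 5), Add(k, Mul(Add(k, o), Pow(Add(1, o, Mul(2, k)), -1)))) = Mul(Rational(-1, 5), Add(k, Mul(Pow(Add(1, o, Mul(2, k)), -1), Add(k, o)))) = Add(Mul(Rational(-1, 5), k), Mul(Rational(-1, 5), Pow(Add(1, o, Mul(2, k)), -1), Add(k, o))))
Add(Mul(Function('W')(-7, Function('b')(-5, -5)), -153), -97) = Add(Mul(Mul(Rational(1, 5), Pow(Add(1, Pow(-5, 2), Mul(2, -7)), -1), Add(Mul(-1, Pow(-5, 2)), Mul(-2, -7), Mul(-2, Pow(-7, 2)), Mul(-1, -7, Pow(-5, 2)))), -153), -97) = Add(Mul(Mul(Rational(1, 5), Pow(Add(1, 25, -14), -1), Add(Mul(-1, 25), 14, Mul(-2, 49), Mul(-1, -7, 25))), -153), -97) = Add(Mul(Mul(Rational(1, 5), Pow(12, -1), Add(-25, 14, -98, 175)), -153), -97) = Add(Mul(Mul(Rational(1, 5), Rational(1, 12), 66), -153), -97) = Add(Mul(Rational(11, 10), -153), -97) = Add(Rational(-1683, 10), -97) = Rational(-2653, 10)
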